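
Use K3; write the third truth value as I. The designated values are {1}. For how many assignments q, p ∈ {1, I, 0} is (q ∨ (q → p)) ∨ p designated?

Of the 9 assignments, 7 give a value in {1}.

7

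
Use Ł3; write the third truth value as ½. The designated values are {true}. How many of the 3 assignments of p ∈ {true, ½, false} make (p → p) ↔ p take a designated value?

p=true: true ✓
p=½: ½ ·
p=false: false ·

1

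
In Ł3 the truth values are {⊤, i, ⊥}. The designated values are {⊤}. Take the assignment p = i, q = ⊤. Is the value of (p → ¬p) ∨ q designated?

¬p = ¬i = i
p → ¬p = i → i = ⊤  [min(1, 1−½+½)]
(p → ¬p) ∨ q = ⊤ ∨ ⊤ = ⊤
⊤ ∈ {⊤}.

Yes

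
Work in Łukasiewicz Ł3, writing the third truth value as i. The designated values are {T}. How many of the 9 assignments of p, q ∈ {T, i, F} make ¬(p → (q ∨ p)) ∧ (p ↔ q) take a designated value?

Of the 9 assignments, 0 give a value in {T}.

0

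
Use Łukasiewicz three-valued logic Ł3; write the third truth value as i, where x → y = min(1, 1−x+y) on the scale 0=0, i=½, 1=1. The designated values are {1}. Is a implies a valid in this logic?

Yes

Every assignment of a over {1, i, 0} gives a value in {1}.
In particular, with a=i: a implies a = 1.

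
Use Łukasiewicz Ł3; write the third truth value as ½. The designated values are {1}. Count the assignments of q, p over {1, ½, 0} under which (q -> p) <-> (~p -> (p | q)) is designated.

Of the 9 assignments, 6 give a value in {1}.

6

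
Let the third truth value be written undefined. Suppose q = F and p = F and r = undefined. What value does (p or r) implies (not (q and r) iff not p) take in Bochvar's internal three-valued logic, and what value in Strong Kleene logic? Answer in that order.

In Bochvar's internal three-valued logic: p or r = F or undefined = undefined
q and r = F and undefined = undefined
not (q and r) = not undefined = undefined
not p = not F = T
not (q and r) iff not p = undefined iff T = undefined
(p or r) implies (not (q and r) iff not p) = undefined implies undefined = undefined
In Strong Kleene logic: p or r = F or undefined = undefined
q and r = F and undefined = F
not (q and r) = not F = T
not p = not F = T
not (q and r) iff not p = T iff T = T
(p or r) implies (not (q and r) iff not p) = undefined implies T = T  [not undefined or T]
They differ because Bochvar's internal three-valued logic and Strong Kleene logic treat undefined differently under the binary connectives.

undefined; T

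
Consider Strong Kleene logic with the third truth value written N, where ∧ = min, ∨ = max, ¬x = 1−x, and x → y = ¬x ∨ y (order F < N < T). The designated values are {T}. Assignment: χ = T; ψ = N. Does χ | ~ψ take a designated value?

~ψ = ~N = N
χ | ~ψ = T | N = T
T ∈ {T}.

Yes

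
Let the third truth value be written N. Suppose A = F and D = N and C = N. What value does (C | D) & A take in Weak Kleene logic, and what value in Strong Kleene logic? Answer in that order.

N; F

In Weak Kleene logic: C | D = N | N = N
(C | D) & A = N & F = N
In Strong Kleene logic: C | D = N | N = N
(C | D) & A = N & F = F
They differ because Weak Kleene logic and Strong Kleene logic treat N differently under the binary connectives.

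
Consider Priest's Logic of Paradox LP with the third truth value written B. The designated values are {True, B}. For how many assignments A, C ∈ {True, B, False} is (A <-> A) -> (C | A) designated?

Of the 9 assignments, 8 give a value in {True, B}.

8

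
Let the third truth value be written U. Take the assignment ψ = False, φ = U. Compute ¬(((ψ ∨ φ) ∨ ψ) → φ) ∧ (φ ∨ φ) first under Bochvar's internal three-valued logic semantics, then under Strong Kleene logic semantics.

In Bochvar's internal three-valued logic: ψ ∨ φ = False ∨ U = U
(ψ ∨ φ) ∨ ψ = U ∨ False = U
((ψ ∨ φ) ∨ ψ) → φ = U → U = U  [any arg is the third value ⇒ result is the third value]
¬(((ψ ∨ φ) ∨ ψ) → φ) = ¬U = U
φ ∨ φ = U ∨ U = U
¬(((ψ ∨ φ) ∨ ψ) → φ) ∧ (φ ∨ φ) = U ∧ U = U
In Strong Kleene logic: ψ ∨ φ = False ∨ U = U
(ψ ∨ φ) ∨ ψ = U ∨ False = U
((ψ ∨ φ) ∨ ψ) → φ = U → U = U
¬(((ψ ∨ φ) ∨ ψ) → φ) = ¬U = U
φ ∨ φ = U ∨ U = U
¬(((ψ ∨ φ) ∨ ψ) → φ) ∧ (φ ∨ φ) = U ∧ U = U

U; U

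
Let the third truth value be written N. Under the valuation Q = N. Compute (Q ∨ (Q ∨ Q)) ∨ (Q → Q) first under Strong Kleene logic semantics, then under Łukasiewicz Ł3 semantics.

N; true

In Strong Kleene logic: Q ∨ Q = N ∨ N = N
Q ∨ (Q ∨ Q) = N ∨ N = N
Q → Q = N → N = N  [¬N ∨ N]
(Q ∨ (Q ∨ Q)) ∨ (Q → Q) = N ∨ N = N
In Łukasiewicz Ł3: Q ∨ Q = N ∨ N = N
Q ∨ (Q ∨ Q) = N ∨ N = N
Q → Q = N → N = true
(Q ∨ (Q ∨ Q)) ∨ (Q → Q) = N ∨ true = true
They differ because Strong Kleene logic and Łukasiewicz Ł3 treat N differently under implication.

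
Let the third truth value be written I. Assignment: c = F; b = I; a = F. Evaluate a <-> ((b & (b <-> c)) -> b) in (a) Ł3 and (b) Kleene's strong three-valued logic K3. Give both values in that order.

In Ł3: b <-> c = I <-> F = I  [1 − |½−0|]
b & (b <-> c) = I & I = I
(b & (b <-> c)) -> b = I -> I = T
a <-> ((b & (b <-> c)) -> b) = F <-> T = F
In Kleene's strong three-valued logic K3: b <-> c = I <-> F = I
b & (b <-> c) = I & I = I
(b & (b <-> c)) -> b = I -> I = I  [~I | I]
a <-> ((b & (b <-> c)) -> b) = F <-> I = I
They differ because Ł3 and Kleene's strong three-valued logic K3 treat I differently under implication.

F; I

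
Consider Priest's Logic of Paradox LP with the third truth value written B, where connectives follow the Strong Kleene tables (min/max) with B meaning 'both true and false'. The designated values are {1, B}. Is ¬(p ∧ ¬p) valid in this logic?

Every assignment of p over {1, B, 0} gives a value in {1, B}.
In particular, with p=B: ¬(p ∧ ¬p) = B.

Yes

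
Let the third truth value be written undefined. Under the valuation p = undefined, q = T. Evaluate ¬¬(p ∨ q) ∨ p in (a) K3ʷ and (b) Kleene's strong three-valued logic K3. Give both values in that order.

In K3ʷ: p ∨ q = undefined ∨ T = undefined
¬(p ∨ q) = ¬undefined = undefined
¬¬(p ∨ q) = ¬undefined = undefined
¬¬(p ∨ q) ∨ p = undefined ∨ undefined = undefined
In Kleene's strong three-valued logic K3: p ∨ q = undefined ∨ T = T
¬(p ∨ q) = ¬T = F
¬¬(p ∨ q) = ¬F = T
¬¬(p ∨ q) ∨ p = T ∨ undefined = T
They differ because K3ʷ and Kleene's strong three-valued logic K3 treat undefined differently under the binary connectives.

undefined; T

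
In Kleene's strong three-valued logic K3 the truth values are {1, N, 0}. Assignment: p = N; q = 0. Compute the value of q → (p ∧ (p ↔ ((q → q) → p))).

q → q = 0 → 0 = 1
(q → q) → p = 1 → N = N
p ↔ ((q → q) → p) = N ↔ N = N
p ∧ (p ↔ ((q → q) → p)) = N ∧ N = N
q → (p ∧ (p ↔ ((q → q) → p))) = 0 → N = 1

1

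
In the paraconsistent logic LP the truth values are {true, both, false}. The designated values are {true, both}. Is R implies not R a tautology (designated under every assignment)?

Countermodel: R=true gives false, which is not designated.

No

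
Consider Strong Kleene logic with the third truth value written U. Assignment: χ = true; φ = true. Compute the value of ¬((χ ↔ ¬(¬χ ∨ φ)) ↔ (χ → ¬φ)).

¬χ = ¬true = false
¬χ ∨ φ = false ∨ true = true
¬(¬χ ∨ φ) = ¬true = false
χ ↔ ¬(¬χ ∨ φ) = true ↔ false = false
¬φ = ¬true = false
χ → ¬φ = true → false = false
(χ ↔ ¬(¬χ ∨ φ)) ↔ (χ → ¬φ) = false ↔ false = true
¬((χ ↔ ¬(¬χ ∨ φ)) ↔ (χ → ¬φ)) = ¬true = false

false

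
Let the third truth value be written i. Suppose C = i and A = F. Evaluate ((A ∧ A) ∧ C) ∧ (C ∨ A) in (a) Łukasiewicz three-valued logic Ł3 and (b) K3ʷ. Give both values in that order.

In Łukasiewicz three-valued logic Ł3: A ∧ A = F ∧ F = F
(A ∧ A) ∧ C = F ∧ i = F
C ∨ A = i ∨ F = i
((A ∧ A) ∧ C) ∧ (C ∨ A) = F ∧ i = F
In K3ʷ: A ∧ A = F ∧ F = F
(A ∧ A) ∧ C = F ∧ i = i
C ∨ A = i ∨ F = i
((A ∧ A) ∧ C) ∧ (C ∨ A) = i ∧ i = i
They differ because Łukasiewicz three-valued logic Ł3 and K3ʷ treat i differently under the binary connectives.

F; i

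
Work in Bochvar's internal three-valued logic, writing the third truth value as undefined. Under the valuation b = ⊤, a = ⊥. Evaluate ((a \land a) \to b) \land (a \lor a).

a \land a = ⊥ \land ⊥ = ⊥
(a \land a) \to b = ⊥ \to ⊤ = ⊤
a \lor a = ⊥ \lor ⊥ = ⊥
((a \land a) \to b) \land (a \lor a) = ⊤ \land ⊥ = ⊥

⊥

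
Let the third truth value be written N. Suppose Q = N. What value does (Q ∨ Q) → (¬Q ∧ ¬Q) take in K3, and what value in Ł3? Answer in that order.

In K3: Q ∨ Q = N ∨ N = N
¬Q = ¬N = N
¬Q = ¬N = N
¬Q ∧ ¬Q = N ∧ N = N
(Q ∨ Q) → (¬Q ∧ ¬Q) = N → N = N  [¬N ∨ N]
In Ł3: Q ∨ Q = N ∨ N = N
¬Q = ¬N = N
¬Q = ¬N = N
¬Q ∧ ¬Q = N ∧ N = N
(Q ∨ Q) → (¬Q ∧ ¬Q) = N → N = ⊤  [min(1, 1−½+½)]
They differ because K3 and Ł3 treat N differently under implication.

N; ⊤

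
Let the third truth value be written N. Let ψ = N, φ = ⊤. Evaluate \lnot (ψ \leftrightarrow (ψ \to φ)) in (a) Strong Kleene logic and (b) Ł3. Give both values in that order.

In Strong Kleene logic: ψ \to φ = N \to ⊤ = ⊤  [\lnot N \lor ⊤]
ψ \leftrightarrow (ψ \to φ) = N \leftrightarrow ⊤ = N
\lnot (ψ \leftrightarrow (ψ \to φ)) = \lnot N = N
In Ł3: ψ \to φ = N \to ⊤ = ⊤  [min(1, 1−½+1)]
ψ \leftrightarrow (ψ \to φ) = N \leftrightarrow ⊤ = N
\lnot (ψ \leftrightarrow (ψ \to φ)) = \lnot N = N

N; N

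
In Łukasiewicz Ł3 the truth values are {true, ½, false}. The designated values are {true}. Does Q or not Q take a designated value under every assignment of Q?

No

Countermodel: Q=½ gives ½, which is not designated.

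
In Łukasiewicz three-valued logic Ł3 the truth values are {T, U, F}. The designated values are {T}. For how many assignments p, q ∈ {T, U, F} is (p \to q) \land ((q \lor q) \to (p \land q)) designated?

3

Designated under: (p=T, q=T); (p=U, q=U); (p=F, q=F).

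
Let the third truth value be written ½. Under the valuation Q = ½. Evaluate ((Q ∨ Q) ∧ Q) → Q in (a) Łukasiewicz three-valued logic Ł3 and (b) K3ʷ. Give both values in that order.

1; ½

In Łukasiewicz three-valued logic Ł3: Q ∨ Q = ½ ∨ ½ = ½
(Q ∨ Q) ∧ Q = ½ ∧ ½ = ½
((Q ∨ Q) ∧ Q) → Q = ½ → ½ = 1  [min(1, 1−½+½)]
In K3ʷ: Q ∨ Q = ½ ∨ ½ = ½
(Q ∨ Q) ∧ Q = ½ ∧ ½ = ½
((Q ∨ Q) ∧ Q) → Q = ½ → ½ = ½  [any arg is the third value ⇒ result is the third value]
They differ because Łukasiewicz three-valued logic Ł3 and K3ʷ treat ½ differently under the binary connectives.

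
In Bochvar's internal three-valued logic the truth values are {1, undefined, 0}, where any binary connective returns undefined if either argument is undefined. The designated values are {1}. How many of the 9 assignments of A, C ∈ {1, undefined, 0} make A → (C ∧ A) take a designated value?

Designated under: (A=1, C=1); (A=0, C=1); (A=0, C=0).

3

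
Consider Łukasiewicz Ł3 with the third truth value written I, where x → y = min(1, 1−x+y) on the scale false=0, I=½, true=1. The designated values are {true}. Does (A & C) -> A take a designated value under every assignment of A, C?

Every assignment of A, C over {true, I, false} gives a value in {true}.
In particular, with A=I, C=I: (A & C) -> A = true.

Yes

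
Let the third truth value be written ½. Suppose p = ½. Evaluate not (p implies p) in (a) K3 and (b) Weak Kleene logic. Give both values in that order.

½; ½

In K3: p implies p = ½ implies ½ = ½  [not ½ or ½]
not (p implies p) = not ½ = ½
In Weak Kleene logic: p implies p = ½ implies ½ = ½  [any arg is the third value ⇒ result is the third value]
not (p implies p) = not ½ = ½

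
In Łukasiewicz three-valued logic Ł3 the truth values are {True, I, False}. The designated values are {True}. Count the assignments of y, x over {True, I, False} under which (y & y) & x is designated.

1

Designated under: (y=True, x=True).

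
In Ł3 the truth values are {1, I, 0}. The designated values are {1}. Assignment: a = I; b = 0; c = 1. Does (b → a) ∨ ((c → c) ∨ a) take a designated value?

b → a = 0 → I = 1  [min(1, 1−0+½)]
c → c = 1 → 1 = 1
(c → c) ∨ a = 1 ∨ I = 1
(b → a) ∨ ((c → c) ∨ a) = 1 ∨ 1 = 1
1 ∈ {1}.

Yes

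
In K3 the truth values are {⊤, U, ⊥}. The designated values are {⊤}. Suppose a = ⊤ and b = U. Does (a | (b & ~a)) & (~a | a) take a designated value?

Yes

~a = ~⊤ = ⊥
b & ~a = U & ⊥ = ⊥
a | (b & ~a) = ⊤ | ⊥ = ⊤
~a = ~⊤ = ⊥
~a | a = ⊥ | ⊤ = ⊤
(a | (b & ~a)) & (~a | a) = ⊤ & ⊤ = ⊤
⊤ ∈ {⊤}.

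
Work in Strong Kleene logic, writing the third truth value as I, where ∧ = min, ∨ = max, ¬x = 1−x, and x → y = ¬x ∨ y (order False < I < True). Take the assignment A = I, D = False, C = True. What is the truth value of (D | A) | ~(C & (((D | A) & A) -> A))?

D | A = False | I = I
D | A = False | I = I
(D | A) & A = I & I = I
((D | A) & A) -> A = I -> I = I
C & (((D | A) & A) -> A) = True & I = I
~(C & (((D | A) & A) -> A)) = ~I = I
(D | A) | ~(C & (((D | A) & A) -> A)) = I | I = I

I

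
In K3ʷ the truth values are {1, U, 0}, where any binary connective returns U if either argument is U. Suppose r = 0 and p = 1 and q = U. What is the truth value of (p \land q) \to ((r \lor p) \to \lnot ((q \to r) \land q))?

p \land q = 1 \land U = U
r \lor p = 0 \lor 1 = 1
q \to r = U \to 0 = U
(q \to r) \land q = U \land U = U
\lnot ((q \to r) \land q) = \lnot U = U
(r \lor p) \to \lnot ((q \to r) \land q) = 1 \to U = U
(p \land q) \to ((r \lor p) \to \lnot ((q \to r) \land q)) = U \to U = U

U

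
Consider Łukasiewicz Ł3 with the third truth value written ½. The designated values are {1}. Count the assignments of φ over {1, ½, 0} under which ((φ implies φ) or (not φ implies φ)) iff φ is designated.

φ=1: 1 ✓
φ=½: ½ ·
φ=0: 0 ·

1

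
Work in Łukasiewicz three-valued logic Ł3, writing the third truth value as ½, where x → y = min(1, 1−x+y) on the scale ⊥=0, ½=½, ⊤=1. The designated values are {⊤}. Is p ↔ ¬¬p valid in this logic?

Yes

Every assignment of p over {⊤, ½, ⊥} gives a value in {⊤}.
In particular, with p=½: p ↔ ¬¬p = ⊤.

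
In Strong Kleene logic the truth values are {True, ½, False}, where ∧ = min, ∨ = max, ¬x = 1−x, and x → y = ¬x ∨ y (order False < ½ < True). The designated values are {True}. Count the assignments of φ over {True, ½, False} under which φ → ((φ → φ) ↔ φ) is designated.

2

φ=True: True ✓
φ=½: ½ ·
φ=False: True ✓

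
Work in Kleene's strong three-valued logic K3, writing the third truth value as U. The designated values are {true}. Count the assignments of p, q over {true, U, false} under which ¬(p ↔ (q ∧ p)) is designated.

Designated under: (p=true, q=false).

1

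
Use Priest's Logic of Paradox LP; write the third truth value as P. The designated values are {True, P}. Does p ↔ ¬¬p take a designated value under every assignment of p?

Every assignment of p over {True, P, False} gives a value in {True, P}.
In particular, with p=P: p ↔ ¬¬p = P.

Yes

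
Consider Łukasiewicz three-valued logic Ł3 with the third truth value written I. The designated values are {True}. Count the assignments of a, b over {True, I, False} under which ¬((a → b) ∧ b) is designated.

Designated under: (a=True, b=False); (a=I, b=False); (a=False, b=False).

3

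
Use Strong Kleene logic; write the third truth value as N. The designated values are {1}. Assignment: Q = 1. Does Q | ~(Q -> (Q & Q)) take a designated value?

Q & Q = 1 & 1 = 1
Q -> (Q & Q) = 1 -> 1 = 1
~(Q -> (Q & Q)) = ~1 = 0
Q | ~(Q -> (Q & Q)) = 1 | 0 = 1
1 ∈ {1}.

Yes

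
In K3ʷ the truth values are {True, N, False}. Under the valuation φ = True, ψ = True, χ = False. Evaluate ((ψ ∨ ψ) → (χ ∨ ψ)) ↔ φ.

True

ψ ∨ ψ = True ∨ True = True
χ ∨ ψ = False ∨ True = True
(ψ ∨ ψ) → (χ ∨ ψ) = True → True = True
((ψ ∨ ψ) → (χ ∨ ψ)) ↔ φ = True ↔ True = True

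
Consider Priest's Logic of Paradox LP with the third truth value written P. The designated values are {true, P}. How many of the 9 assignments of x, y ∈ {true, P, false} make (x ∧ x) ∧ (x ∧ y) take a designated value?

4

Designated under: (x=true, y=true); (x=true, y=P); (x=P, y=true); (x=P, y=P).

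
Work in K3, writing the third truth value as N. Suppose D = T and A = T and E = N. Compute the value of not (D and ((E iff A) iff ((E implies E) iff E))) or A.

T

E iff A = N iff T = N
E implies E = N implies N = N
(E implies E) iff E = N iff N = N
(E iff A) iff ((E implies E) iff E) = N iff N = N
D and ((E iff A) iff ((E implies E) iff E)) = T and N = N
not (D and ((E iff A) iff ((E implies E) iff E))) = not N = N
not (D and ((E iff A) iff ((E implies E) iff E))) or A = N or T = T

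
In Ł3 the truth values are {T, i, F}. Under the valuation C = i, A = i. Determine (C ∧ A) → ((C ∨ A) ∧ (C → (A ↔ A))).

C ∧ A = i ∧ i = i
C ∨ A = i ∨ i = i
A ↔ A = i ↔ i = T
C → (A ↔ A) = i → T = T
(C ∨ A) ∧ (C → (A ↔ A)) = i ∧ T = i
(C ∧ A) → ((C ∨ A) ∧ (C → (A ↔ A))) = i → i = T

T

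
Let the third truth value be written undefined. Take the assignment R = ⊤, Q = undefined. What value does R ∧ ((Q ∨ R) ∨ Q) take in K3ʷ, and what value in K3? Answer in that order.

In K3ʷ: Q ∨ R = undefined ∨ ⊤ = undefined
(Q ∨ R) ∨ Q = undefined ∨ undefined = undefined
R ∧ ((Q ∨ R) ∨ Q) = ⊤ ∧ undefined = undefined
In K3: Q ∨ R = undefined ∨ ⊤ = ⊤
(Q ∨ R) ∨ Q = ⊤ ∨ undefined = ⊤
R ∧ ((Q ∨ R) ∨ Q) = ⊤ ∧ ⊤ = ⊤
They differ because K3ʷ and K3 treat undefined differently under the binary connectives.

undefined; ⊤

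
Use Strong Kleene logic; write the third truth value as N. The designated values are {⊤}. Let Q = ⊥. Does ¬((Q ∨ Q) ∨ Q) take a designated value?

Yes

Q ∨ Q = ⊥ ∨ ⊥ = ⊥
(Q ∨ Q) ∨ Q = ⊥ ∨ ⊥ = ⊥
¬((Q ∨ Q) ∨ Q) = ¬⊥ = ⊤
⊤ ∈ {⊤}.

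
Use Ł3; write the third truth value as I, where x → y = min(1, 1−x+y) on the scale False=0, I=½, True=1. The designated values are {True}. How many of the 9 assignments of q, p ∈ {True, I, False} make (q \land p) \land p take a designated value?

Designated under: (q=True, p=True).

1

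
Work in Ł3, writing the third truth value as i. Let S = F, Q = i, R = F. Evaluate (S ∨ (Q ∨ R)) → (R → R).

Q ∨ R = i ∨ F = i
S ∨ (Q ∨ R) = F ∨ i = i
R → R = F → F = T
(S ∨ (Q ∨ R)) → (R → R) = i → T = T  [min(1, 1−½+1)]

T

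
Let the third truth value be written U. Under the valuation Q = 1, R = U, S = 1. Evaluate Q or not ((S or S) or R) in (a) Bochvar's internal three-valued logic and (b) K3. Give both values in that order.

In Bochvar's internal three-valued logic: S or S = 1 or 1 = 1
(S or S) or R = 1 or U = U
not ((S or S) or R) = not U = U
Q or not ((S or S) or R) = 1 or U = U
In K3: S or S = 1 or 1 = 1
(S or S) or R = 1 or U = 1
not ((S or S) or R) = not 1 = 0
Q or not ((S or S) or R) = 1 or 0 = 1
They differ because Bochvar's internal three-valued logic and K3 treat U differently under the binary connectives.

U; 1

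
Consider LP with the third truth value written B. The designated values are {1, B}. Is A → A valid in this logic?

Yes

Every assignment of A over {1, B, 0} gives a value in {1, B}.
In particular, with A=B: A → A = B.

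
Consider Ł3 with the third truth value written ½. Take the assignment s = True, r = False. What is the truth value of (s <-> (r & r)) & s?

False

r & r = False & False = False
s <-> (r & r) = True <-> False = False
(s <-> (r & r)) & s = False & True = False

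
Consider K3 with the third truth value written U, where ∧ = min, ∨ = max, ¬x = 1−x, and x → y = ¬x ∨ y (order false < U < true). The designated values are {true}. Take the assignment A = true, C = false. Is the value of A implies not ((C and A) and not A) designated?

Yes

C and A = false and true = false
not A = not true = false
(C and A) and not A = false and false = false
not ((C and A) and not A) = not false = true
A implies not ((C and A) and not A) = true implies true = true
true ∈ {true}.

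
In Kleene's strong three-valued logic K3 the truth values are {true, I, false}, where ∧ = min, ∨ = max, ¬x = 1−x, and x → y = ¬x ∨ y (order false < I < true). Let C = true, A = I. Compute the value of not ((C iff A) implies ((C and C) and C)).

false

C iff A = true iff I = I
C and C = true and true = true
(C and C) and C = true and true = true
(C iff A) implies ((C and C) and C) = I implies true = true  [not I or true]
not ((C iff A) implies ((C and C) and C)) = not true = false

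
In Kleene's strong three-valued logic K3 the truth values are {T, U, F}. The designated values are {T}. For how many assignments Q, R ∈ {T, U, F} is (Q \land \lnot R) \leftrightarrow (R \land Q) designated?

3

Designated under: (Q=F, R=T); (Q=F, R=U); (Q=F, R=F).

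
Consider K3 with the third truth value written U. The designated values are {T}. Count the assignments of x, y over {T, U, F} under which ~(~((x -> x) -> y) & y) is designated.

6

Of the 9 assignments, 6 give a value in {T}.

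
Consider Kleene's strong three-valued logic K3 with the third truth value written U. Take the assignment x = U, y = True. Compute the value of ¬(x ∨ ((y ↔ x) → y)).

False

y ↔ x = True ↔ U = U
(y ↔ x) → y = U → True = True  [¬U ∨ True]
x ∨ ((y ↔ x) → y) = U ∨ True = True
¬(x ∨ ((y ↔ x) → y)) = ¬True = False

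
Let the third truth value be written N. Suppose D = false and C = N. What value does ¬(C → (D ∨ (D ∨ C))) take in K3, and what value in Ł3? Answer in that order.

N; false

In K3: D ∨ C = false ∨ N = N
D ∨ (D ∨ C) = false ∨ N = N
C → (D ∨ (D ∨ C)) = N → N = N  [¬N ∨ N]
¬(C → (D ∨ (D ∨ C))) = ¬N = N
In Ł3: D ∨ C = false ∨ N = N
D ∨ (D ∨ C) = false ∨ N = N
C → (D ∨ (D ∨ C)) = N → N = true  [min(1, 1−½+½)]
¬(C → (D ∨ (D ∨ C))) = ¬true = false
They differ because K3 and Ł3 treat N differently under implication.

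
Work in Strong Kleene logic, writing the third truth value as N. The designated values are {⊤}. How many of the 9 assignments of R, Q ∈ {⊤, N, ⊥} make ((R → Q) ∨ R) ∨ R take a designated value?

Of the 9 assignments, 7 give a value in {⊤}.

7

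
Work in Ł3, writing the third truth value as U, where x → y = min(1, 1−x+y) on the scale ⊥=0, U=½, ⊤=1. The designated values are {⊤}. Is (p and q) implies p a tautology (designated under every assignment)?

Yes

Every assignment of p, q over {⊤, U, ⊥} gives a value in {⊤}.
In particular, with p=U, q=U: (p and q) implies p = ⊤.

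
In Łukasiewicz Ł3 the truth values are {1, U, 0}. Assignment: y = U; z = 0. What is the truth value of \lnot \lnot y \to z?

\lnot y = \lnot U = U
\lnot \lnot y = \lnot U = U
\lnot \lnot y \to z = U \to 0 = U  [min(1, 1−½+0)]

U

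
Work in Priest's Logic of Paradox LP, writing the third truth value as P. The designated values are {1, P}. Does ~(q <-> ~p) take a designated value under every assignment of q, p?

Countermodel: q=1, p=0 gives 0, which is not designated.

No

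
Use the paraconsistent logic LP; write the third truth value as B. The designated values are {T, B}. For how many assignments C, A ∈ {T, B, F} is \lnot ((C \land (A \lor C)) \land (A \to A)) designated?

7

Of the 9 assignments, 7 give a value in {T, B}.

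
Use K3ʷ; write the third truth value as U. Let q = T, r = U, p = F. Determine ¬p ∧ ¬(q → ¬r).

¬p = ¬F = T
¬r = ¬U = U
q → ¬r = T → U = U
¬(q → ¬r) = ¬U = U
¬p ∧ ¬(q → ¬r) = T ∧ U = U

U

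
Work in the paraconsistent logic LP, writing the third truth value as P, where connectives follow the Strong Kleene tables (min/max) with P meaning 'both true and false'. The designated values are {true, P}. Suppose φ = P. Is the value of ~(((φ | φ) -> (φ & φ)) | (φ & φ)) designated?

Yes

φ | φ = P | P = P
φ & φ = P & P = P
(φ | φ) -> (φ & φ) = P -> P = P
φ & φ = P & P = P
((φ | φ) -> (φ & φ)) | (φ & φ) = P | P = P
~(((φ | φ) -> (φ & φ)) | (φ & φ)) = ~P = P
P ∈ {true, P}.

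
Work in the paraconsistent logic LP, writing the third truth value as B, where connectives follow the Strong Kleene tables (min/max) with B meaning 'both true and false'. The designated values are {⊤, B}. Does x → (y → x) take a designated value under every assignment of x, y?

Yes

Every assignment of x, y over {⊤, B, ⊥} gives a value in {⊤, B}.
In particular, with x=B, y=B: x → (y → x) = B.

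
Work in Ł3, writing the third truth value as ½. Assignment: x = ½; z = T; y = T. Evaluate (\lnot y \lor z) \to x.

\lnot y = \lnot T = F
\lnot y \lor z = F \lor T = T
(\lnot y \lor z) \to x = T \to ½ = ½  [min(1, 1−1+½)]

½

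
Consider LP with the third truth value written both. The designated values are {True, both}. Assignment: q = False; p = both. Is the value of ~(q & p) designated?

q & p = False & both = False
~(q & p) = ~False = True
True ∈ {True, both}.

Yes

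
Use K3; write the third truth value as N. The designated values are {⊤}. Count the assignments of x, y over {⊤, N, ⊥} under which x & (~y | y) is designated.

Designated under: (x=⊤, y=⊤); (x=⊤, y=⊥).

2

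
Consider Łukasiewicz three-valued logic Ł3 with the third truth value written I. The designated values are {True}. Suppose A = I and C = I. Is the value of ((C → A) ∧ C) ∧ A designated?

C → A = I → I = True  [min(1, 1−½+½)]
(C → A) ∧ C = True ∧ I = I
((C → A) ∧ C) ∧ A = I ∧ I = I
I ∉ {True}.

No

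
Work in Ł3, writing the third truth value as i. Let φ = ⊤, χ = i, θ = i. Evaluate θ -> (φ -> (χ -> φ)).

χ -> φ = i -> ⊤ = ⊤  [min(1, 1−½+1)]
φ -> (χ -> φ) = ⊤ -> ⊤ = ⊤
θ -> (φ -> (χ -> φ)) = i -> ⊤ = ⊤

⊤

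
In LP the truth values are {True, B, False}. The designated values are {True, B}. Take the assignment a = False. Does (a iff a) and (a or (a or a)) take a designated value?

a iff a = False iff False = True
a or a = False or False = False
a or (a or a) = False or False = False
(a iff a) and (a or (a or a)) = True and False = False
False ∉ {True, B}.

No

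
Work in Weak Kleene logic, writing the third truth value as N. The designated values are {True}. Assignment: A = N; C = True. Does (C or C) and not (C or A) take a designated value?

No

C or C = True or True = True
C or A = True or N = N
not (C or A) = not N = N
(C or C) and not (C or A) = True and N = N
N ∉ {True}.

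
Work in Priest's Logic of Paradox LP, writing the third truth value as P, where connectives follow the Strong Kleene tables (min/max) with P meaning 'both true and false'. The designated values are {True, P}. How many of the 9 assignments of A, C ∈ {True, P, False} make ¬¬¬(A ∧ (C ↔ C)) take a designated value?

7

Of the 9 assignments, 7 give a value in {True, P}.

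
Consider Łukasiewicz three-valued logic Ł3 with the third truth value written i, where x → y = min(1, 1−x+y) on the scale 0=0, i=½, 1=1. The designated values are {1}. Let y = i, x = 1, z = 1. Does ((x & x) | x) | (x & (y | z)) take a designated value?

Yes

x & x = 1 & 1 = 1
(x & x) | x = 1 | 1 = 1
y | z = i | 1 = 1
x & (y | z) = 1 & 1 = 1
((x & x) | x) | (x & (y | z)) = 1 | 1 = 1
1 ∈ {1}.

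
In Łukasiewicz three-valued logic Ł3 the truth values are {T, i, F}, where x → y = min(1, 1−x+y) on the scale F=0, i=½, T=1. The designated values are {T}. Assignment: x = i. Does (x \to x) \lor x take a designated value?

x \to x = i \to i = T  [min(1, 1−½+½)]
(x \to x) \lor x = T \lor i = T
T ∈ {T}.

Yes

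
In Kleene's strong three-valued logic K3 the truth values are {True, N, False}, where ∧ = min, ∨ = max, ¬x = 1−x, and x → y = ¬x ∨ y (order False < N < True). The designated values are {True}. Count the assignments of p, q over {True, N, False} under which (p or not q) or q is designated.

7

Of the 9 assignments, 7 give a value in {True}.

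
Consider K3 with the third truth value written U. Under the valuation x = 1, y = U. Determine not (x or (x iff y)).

x iff y = 1 iff U = U
x or (x iff y) = 1 or U = 1
not (x or (x iff y)) = not 1 = 0

0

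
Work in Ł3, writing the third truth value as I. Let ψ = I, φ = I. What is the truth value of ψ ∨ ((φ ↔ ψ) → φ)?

I

φ ↔ ψ = I ↔ I = true
(φ ↔ ψ) → φ = true → I = I
ψ ∨ ((φ ↔ ψ) → φ) = I ∨ I = I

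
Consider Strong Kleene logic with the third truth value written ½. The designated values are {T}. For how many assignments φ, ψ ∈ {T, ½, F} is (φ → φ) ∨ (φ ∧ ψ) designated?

6

Of the 9 assignments, 6 give a value in {T}.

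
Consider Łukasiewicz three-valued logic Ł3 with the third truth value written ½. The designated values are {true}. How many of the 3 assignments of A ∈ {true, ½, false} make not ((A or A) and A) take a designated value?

1

A=true: false ·
A=½: ½ ·
A=false: true ✓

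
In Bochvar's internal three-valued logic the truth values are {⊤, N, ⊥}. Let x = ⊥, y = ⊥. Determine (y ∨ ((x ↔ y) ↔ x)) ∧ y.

x ↔ y = ⊥ ↔ ⊥ = ⊤
(x ↔ y) ↔ x = ⊤ ↔ ⊥ = ⊥
y ∨ ((x ↔ y) ↔ x) = ⊥ ∨ ⊥ = ⊥
(y ∨ ((x ↔ y) ↔ x)) ∧ y = ⊥ ∧ ⊥ = ⊥

⊥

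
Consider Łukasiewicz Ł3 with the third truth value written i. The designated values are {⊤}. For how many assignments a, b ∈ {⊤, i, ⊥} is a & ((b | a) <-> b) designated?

1

Designated under: (a=⊤, b=⊤).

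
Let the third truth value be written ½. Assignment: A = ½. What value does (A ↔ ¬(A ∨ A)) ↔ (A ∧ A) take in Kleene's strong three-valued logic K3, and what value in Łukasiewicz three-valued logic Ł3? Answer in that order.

½; ½

In Kleene's strong three-valued logic K3: A ∨ A = ½ ∨ ½ = ½
¬(A ∨ A) = ¬½ = ½
A ↔ ¬(A ∨ A) = ½ ↔ ½ = ½
A ∧ A = ½ ∧ ½ = ½
(A ↔ ¬(A ∨ A)) ↔ (A ∧ A) = ½ ↔ ½ = ½
In Łukasiewicz three-valued logic Ł3: A ∨ A = ½ ∨ ½ = ½
¬(A ∨ A) = ¬½ = ½
A ↔ ¬(A ∨ A) = ½ ↔ ½ = T  [1 − |½−½|]
A ∧ A = ½ ∧ ½ = ½
(A ↔ ¬(A ∨ A)) ↔ (A ∧ A) = T ↔ ½ = ½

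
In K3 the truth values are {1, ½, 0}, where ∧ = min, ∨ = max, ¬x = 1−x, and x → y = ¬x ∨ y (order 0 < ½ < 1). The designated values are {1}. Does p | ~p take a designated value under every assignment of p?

No

Countermodel: p=½ gives ½, which is not designated.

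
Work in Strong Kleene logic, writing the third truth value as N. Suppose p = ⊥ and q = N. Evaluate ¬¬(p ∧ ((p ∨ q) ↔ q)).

⊥

p ∨ q = ⊥ ∨ N = N
(p ∨ q) ↔ q = N ↔ N = N
p ∧ ((p ∨ q) ↔ q) = ⊥ ∧ N = ⊥
¬(p ∧ ((p ∨ q) ↔ q)) = ¬⊥ = ⊤
¬¬(p ∧ ((p ∨ q) ↔ q)) = ¬⊤ = ⊥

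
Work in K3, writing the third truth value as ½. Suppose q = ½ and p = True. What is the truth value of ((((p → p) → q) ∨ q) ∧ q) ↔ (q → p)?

½

p → p = True → True = True
(p → p) → q = True → ½ = ½  [¬True ∨ ½]
((p → p) → q) ∨ q = ½ ∨ ½ = ½
(((p → p) → q) ∨ q) ∧ q = ½ ∧ ½ = ½
q → p = ½ → True = True
((((p → p) → q) ∨ q) ∧ q) ↔ (q → p) = ½ ↔ True = ½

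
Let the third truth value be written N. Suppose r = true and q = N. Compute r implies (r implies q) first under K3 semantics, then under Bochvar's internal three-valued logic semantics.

In K3: r implies q = true implies N = N  [not true or N]
r implies (r implies q) = true implies N = N
In Bochvar's internal three-valued logic: r implies q = true implies N = N  [any arg is the third value ⇒ result is the third value]
r implies (r implies q) = true implies N = N

N; N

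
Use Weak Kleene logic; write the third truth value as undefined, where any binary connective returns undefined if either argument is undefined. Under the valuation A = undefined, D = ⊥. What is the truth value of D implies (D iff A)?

undefined

D iff A = ⊥ iff undefined = undefined
D implies (D iff A) = ⊥ implies undefined = undefined  [any arg is the third value ⇒ result is the third value]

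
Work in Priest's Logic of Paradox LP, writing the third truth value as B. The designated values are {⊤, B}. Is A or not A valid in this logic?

Yes

Every assignment of A over {⊤, B, ⊥} gives a value in {⊤, B}.
In particular, with A=B: A or not A = B.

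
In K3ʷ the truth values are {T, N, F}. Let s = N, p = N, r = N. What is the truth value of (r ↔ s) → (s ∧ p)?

r ↔ s = N ↔ N = N
s ∧ p = N ∧ N = N
(r ↔ s) → (s ∧ p) = N → N = N  [any arg is the third value ⇒ result is the third value]

N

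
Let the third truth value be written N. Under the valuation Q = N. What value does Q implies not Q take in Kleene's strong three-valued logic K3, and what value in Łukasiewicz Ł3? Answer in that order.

N; T

In Kleene's strong three-valued logic K3: not Q = not N = N
Q implies not Q = N implies N = N
In Łukasiewicz Ł3: not Q = not N = N
Q implies not Q = N implies N = T  [min(1, 1−½+½)]
They differ because Kleene's strong three-valued logic K3 and Łukasiewicz Ł3 treat N differently under implication.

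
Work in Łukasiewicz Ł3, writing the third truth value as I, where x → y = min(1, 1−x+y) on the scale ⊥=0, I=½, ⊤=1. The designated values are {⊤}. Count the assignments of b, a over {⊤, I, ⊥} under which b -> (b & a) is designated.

6

Of the 9 assignments, 6 give a value in {⊤}.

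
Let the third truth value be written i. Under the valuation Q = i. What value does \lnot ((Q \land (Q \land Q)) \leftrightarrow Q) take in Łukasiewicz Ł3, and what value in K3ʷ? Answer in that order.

In Łukasiewicz Ł3: Q \land Q = i \land i = i
Q \land (Q \land Q) = i \land i = i
(Q \land (Q \land Q)) \leftrightarrow Q = i \leftrightarrow i = T
\lnot ((Q \land (Q \land Q)) \leftrightarrow Q) = \lnot T = F
In K3ʷ: Q \land Q = i \land i = i
Q \land (Q \land Q) = i \land i = i
(Q \land (Q \land Q)) \leftrightarrow Q = i \leftrightarrow i = i
\lnot ((Q \land (Q \land Q)) \leftrightarrow Q) = \lnot i = i
They differ because Łukasiewicz Ł3 and K3ʷ treat i differently under the binary connectives.

F; i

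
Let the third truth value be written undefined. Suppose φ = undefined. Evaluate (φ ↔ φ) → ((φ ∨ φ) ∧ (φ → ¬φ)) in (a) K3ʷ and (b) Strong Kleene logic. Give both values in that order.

undefined; undefined

In K3ʷ: φ ↔ φ = undefined ↔ undefined = undefined
φ ∨ φ = undefined ∨ undefined = undefined
¬φ = ¬undefined = undefined
φ → ¬φ = undefined → undefined = undefined  [any arg is the third value ⇒ result is the third value]
(φ ∨ φ) ∧ (φ → ¬φ) = undefined ∧ undefined = undefined
(φ ↔ φ) → ((φ ∨ φ) ∧ (φ → ¬φ)) = undefined → undefined = undefined
In Strong Kleene logic: φ ↔ φ = undefined ↔ undefined = undefined
φ ∨ φ = undefined ∨ undefined = undefined
¬φ = ¬undefined = undefined
φ → ¬φ = undefined → undefined = undefined
(φ ∨ φ) ∧ (φ → ¬φ) = undefined ∧ undefined = undefined
(φ ↔ φ) → ((φ ∨ φ) ∧ (φ → ¬φ)) = undefined → undefined = undefined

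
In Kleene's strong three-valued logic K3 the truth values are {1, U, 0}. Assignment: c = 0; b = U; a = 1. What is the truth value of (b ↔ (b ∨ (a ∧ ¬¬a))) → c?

U

¬a = ¬1 = 0
¬¬a = ¬0 = 1
a ∧ ¬¬a = 1 ∧ 1 = 1
b ∨ (a ∧ ¬¬a) = U ∨ 1 = 1
b ↔ (b ∨ (a ∧ ¬¬a)) = U ↔ 1 = U
(b ↔ (b ∨ (a ∧ ¬¬a))) → c = U → 0 = U  [¬U ∨ 0]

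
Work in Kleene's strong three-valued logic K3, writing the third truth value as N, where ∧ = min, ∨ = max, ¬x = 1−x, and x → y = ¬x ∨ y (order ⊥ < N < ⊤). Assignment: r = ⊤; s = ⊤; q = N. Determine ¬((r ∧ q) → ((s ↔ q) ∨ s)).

⊥

r ∧ q = ⊤ ∧ N = N
s ↔ q = ⊤ ↔ N = N
(s ↔ q) ∨ s = N ∨ ⊤ = ⊤
(r ∧ q) → ((s ↔ q) ∨ s) = N → ⊤ = ⊤
¬((r ∧ q) → ((s ↔ q) ∨ s)) = ¬⊤ = ⊥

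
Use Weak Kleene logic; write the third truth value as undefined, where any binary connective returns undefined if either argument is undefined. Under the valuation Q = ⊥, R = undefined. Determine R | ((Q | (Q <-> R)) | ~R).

Q <-> R = ⊥ <-> undefined = undefined
Q | (Q <-> R) = ⊥ | undefined = undefined
~R = ~undefined = undefined
(Q | (Q <-> R)) | ~R = undefined | undefined = undefined
R | ((Q | (Q <-> R)) | ~R) = undefined | undefined = undefined

undefined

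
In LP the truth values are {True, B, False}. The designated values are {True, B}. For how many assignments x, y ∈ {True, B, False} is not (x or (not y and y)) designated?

6

Of the 9 assignments, 6 give a value in {True, B}.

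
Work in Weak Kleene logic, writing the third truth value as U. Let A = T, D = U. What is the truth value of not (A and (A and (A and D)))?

A and D = T and U = U
A and (A and D) = T and U = U
A and (A and (A and D)) = T and U = U
not (A and (A and (A and D))) = not U = U

U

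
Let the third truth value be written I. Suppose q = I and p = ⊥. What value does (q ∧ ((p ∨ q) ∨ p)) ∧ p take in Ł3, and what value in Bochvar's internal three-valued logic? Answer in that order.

⊥; I

In Ł3: p ∨ q = ⊥ ∨ I = I
(p ∨ q) ∨ p = I ∨ ⊥ = I
q ∧ ((p ∨ q) ∨ p) = I ∧ I = I
(q ∧ ((p ∨ q) ∨ p)) ∧ p = I ∧ ⊥ = ⊥
In Bochvar's internal three-valued logic: p ∨ q = ⊥ ∨ I = I
(p ∨ q) ∨ p = I ∨ ⊥ = I
q ∧ ((p ∨ q) ∨ p) = I ∧ I = I
(q ∧ ((p ∨ q) ∨ p)) ∧ p = I ∧ ⊥ = I
They differ because Ł3 and Bochvar's internal three-valued logic treat I differently under the binary connectives.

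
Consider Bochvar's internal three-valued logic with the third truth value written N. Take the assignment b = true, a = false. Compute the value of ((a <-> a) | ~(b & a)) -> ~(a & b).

true

a <-> a = false <-> false = true
b & a = true & false = false
~(b & a) = ~false = true
(a <-> a) | ~(b & a) = true | true = true
a & b = false & true = false
~(a & b) = ~false = true
((a <-> a) | ~(b & a)) -> ~(a & b) = true -> true = true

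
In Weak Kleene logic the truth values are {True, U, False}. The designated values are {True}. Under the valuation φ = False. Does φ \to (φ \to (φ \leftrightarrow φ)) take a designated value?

Yes

φ \leftrightarrow φ = False \leftrightarrow False = True
φ \to (φ \leftrightarrow φ) = False \to True = True
φ \to (φ \to (φ \leftrightarrow φ)) = False \to True = True
True ∈ {True}.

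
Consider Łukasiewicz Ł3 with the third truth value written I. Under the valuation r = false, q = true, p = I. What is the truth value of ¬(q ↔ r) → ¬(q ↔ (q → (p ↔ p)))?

q ↔ r = true ↔ false = false
¬(q ↔ r) = ¬false = true
p ↔ p = I ↔ I = true  [1 − |½−½|]
q → (p ↔ p) = true → true = true
q ↔ (q → (p ↔ p)) = true ↔ true = true
¬(q ↔ (q → (p ↔ p))) = ¬true = false
¬(q ↔ r) → ¬(q ↔ (q → (p ↔ p))) = true → false = false

false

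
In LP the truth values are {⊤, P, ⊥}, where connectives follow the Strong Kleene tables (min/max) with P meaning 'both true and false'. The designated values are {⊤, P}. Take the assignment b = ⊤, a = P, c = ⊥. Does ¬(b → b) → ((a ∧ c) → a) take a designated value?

b → b = ⊤ → ⊤ = ⊤
¬(b → b) = ¬⊤ = ⊥
a ∧ c = P ∧ ⊥ = ⊥
(a ∧ c) → a = ⊥ → P = ⊤  [¬⊥ ∨ P]
¬(b → b) → ((a ∧ c) → a) = ⊥ → ⊤ = ⊤
⊤ ∈ {⊤, P}.

Yes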